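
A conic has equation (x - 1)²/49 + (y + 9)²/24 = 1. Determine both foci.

(-4, -9) and (6, -9)

Center (1, -9). The larger denominator 49 sits under the x-term, so the major axis is horizontal; a² = 49, b² = 24.
c² = a² - b² = 49 - 24 = 25, so c = 5.
Foci lie on the horizontal axis through the center: (h ± c, k).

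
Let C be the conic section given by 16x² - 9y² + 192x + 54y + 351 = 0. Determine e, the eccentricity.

Group: 16(x² + 12x) -9(y² - 6y) = -351
Completing the square gives 16(x + 6)² -9(y - 3)² = -351 + 576 - 81 = 144.
Dividing both sides by 144: (x + 6)²/9 - (y - 3)²/16 = 1
Hyperbola, center (-6, 3), transverse axis horizontal; a² = 9, b² = 16.
c² = a² + b² = 25, so c = 5.
e = c/a = 5/3.

e = 5/3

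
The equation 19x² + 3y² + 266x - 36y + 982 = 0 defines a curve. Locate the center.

(-7, 6)

19(x² + 14x) + 3(y² - 12y) = -982
19(x + 7)² + 3(y - 6)² = -982 + 931 + 108 = 57
Dividing both sides by 57: (x + 7)²/3 + (y - 6)²/19 = 1
Ellipse with center (-7, 6).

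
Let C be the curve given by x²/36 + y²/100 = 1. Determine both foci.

Center (0, 0). The larger denominator 100 sits under the y-term, so the major axis is vertical; a² = 100, b² = 36.
c² = a² - b² = 100 - 36 = 64, so c = 8.
Foci lie on the vertical axis through the center: (h, k ± c).

(0, -8) and (0, 8)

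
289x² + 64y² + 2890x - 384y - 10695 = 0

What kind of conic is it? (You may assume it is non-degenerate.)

No xy term. Coefficients of x² and y² are A = 289, C = 64.
A and C have the same sign but A ≠ C ⇒ ellipse.

ellipse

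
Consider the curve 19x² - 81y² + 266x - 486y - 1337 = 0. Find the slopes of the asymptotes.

√19/9 and -√19/9

Rearranging, 19(x² + 14x) -81(y² + 6y) = 1337.
19(x + 7)² -81(y + 3)² = 1337 + 931 - 729 = 1539
Divide through by 1539 to get (x + 7)²/81 - (y + 3)²/19 = 1.
Hyperbola, center (-7, -3), transverse axis horizontal; a² = 81, b² = 19.
For a horizontal hyperbola the asymptotes have slope ±b/a.
Here that is ±√19/9.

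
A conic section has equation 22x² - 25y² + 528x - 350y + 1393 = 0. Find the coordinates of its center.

(-12, -7)

Group: 22(x² + 24x) -25(y² + 14y) = -1393
22(x + 12)² -25(y + 7)² = -1393 + 3168 - 1225 = 550
Divide through by 550 to get (x + 12)²/25 - (y + 7)²/22 = 1.
Hyperbola with center (-12, -7).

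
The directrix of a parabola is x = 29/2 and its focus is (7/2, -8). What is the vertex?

The vertex is the midpoint between the focus and the directrix along the axis of symmetry.
Axis is horizontal (directrix is vertical). Vertex x-coordinate = (7/2 + 29/2)/2 = 9; y-coordinate = -8.

(9, -8)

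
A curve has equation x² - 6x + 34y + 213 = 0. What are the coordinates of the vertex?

Only x is squared. Complete the square in x: (x - 3)² = -34(y + 6).
Vertex (3, -6); 4p = -34 so p = -17/2. Opens down.

(3, -6)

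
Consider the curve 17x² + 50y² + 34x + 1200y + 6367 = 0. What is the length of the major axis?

10√2

Rearranging, 17(x² + 2x) + 50(y² + 24y) = -6367.
17(x + 1)² + 50(y + 12)² = -6367 + 17 + 7200 = 850
Dividing both sides by 850: (x + 1)²/50 + (y + 12)²/17 = 1
Ellipse, center (-1, -12), major axis horizontal; a² = 50, b² = 17.
a² = 50 so a = 5√2; the major axis has length 2a = 10√2.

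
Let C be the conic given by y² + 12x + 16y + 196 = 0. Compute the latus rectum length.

Only y is squared. Complete the square in y: (y + 8)² = -12(x + 11).
Vertex (-11, -8); 4p = -12 so p = -3. Opens left.
Latus rectum length = |4p| = 12.

12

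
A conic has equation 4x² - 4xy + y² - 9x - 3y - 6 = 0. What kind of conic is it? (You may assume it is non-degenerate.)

parabola

A = 4, B = -4, C = 1.
Discriminant B² − 4AC = (-4)² − 4·4·1 = 0.
B² − 4AC = 0 ⇒ parabola.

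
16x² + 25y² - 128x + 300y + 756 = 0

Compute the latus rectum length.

32/5

Collect terms: 16(x² - 8x) + 25(y² + 12y) = -756
Complete the square: 16(x - 4)² + 25(y + 6)² = -756 + 256 + 900 = 400
Divide through by 400 to get (x - 4)²/25 + (y + 6)²/16 = 1.
Ellipse, center (4, -6), major axis horizontal; a² = 25, b² = 16.
Latus rectum length = 2b²/a = 2·16/5 = 32/5.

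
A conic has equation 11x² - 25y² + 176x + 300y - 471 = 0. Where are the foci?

11(x² + 16x) -25(y² - 12y) = 471
Complete the square: 11(x + 8)² -25(y - 6)² = 471 + 704 - 900 = 275
Divide by 275: (x + 8)²/25 - (y - 6)²/11 = 1
Hyperbola, center (-8, 6), transverse axis horizontal; a² = 25, b² = 11.
c² = a² + b² = 25 + 11 = 36, so c = 6.
Foci lie on the horizontal axis through the center: (h ± c, k).

(-14, 6) and (-2, 6)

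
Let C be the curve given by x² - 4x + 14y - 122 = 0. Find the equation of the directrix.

Only x is squared. Complete the square in x: (x - 2)² = -14(y - 9).
Vertex (2, 9); 4p = -14 so p = -7/2. Opens down.
Directrix is the horizontal line y = k − p = 9 − (-7/2) = 25/2.

y = 25/2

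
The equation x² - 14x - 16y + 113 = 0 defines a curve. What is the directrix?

y = 0

Only x is squared. Complete the square in x: (x - 7)² = 16(y - 4).
Vertex (7, 4); 4p = 16 so p = 4. Opens up.
Directrix is the horizontal line y = k − p = 4 − (4) = 0.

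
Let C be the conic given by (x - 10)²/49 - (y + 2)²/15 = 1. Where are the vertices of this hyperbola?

Center (10, -2). The positive term is the x-term, so the transverse axis is horizontal; a² = 49, b² = 15.
a = 7. Vertices at (h ± a, k).

(3, -2) and (17, -2)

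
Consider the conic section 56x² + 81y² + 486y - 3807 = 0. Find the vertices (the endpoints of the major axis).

Group: 56x² + 81(y² + 6y) = 3807
Complete the square in x and y: 56x² + 81(y + 3)² = 3807 + 0 + 729 = 4536
Dividing both sides by 4536: x²/81 + (y + 3)²/56 = 1
Ellipse, center (0, -3), major axis horizontal; a² = 81, b² = 56.
a = 9. Vertices at (h ± a, k).

(-9, -3) and (9, -3)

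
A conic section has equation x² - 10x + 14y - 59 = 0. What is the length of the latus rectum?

Only x is squared. Complete the square in x: (x - 5)² = -14(y - 6).
Vertex (5, 6); 4p = -14 so p = -7/2. Opens down.
Latus rectum length = |4p| = 14.

14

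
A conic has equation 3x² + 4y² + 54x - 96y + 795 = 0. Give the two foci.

(-9 - √2, 12) and (-9 + √2, 12)

Group the x- and y-terms: 3(x² + 18x) + 4(y² - 24y) = -795
3(x + 9)² + 4(y - 12)² = -795 + 243 + 576 = 24
Dividing both sides by 24: (x + 9)²/8 + (y - 12)²/6 = 1
Ellipse, center (-9, 12), major axis horizontal; a² = 8, b² = 6.
c² = a² - b² = 8 - 6 = 2, so c = √2.
Foci lie on the horizontal axis through the center: (h ± c, k).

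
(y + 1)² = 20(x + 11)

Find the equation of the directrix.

x = -16

Vertex (-11, -1); 4p = 20 so p = 5. Opens right.
Directrix is the vertical line x = h − p = -11 − (5) = -16.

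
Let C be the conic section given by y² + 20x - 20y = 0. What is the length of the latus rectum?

Only y is squared. Complete the square in y: (y - 10)² = -20(x - 5).
Vertex (5, 10); 4p = -20 so p = -5. Opens left.
Latus rectum length = |4p| = 20.

20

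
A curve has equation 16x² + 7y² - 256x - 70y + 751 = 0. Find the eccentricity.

e = 3/4

Group: 16(x² - 16x) + 7(y² - 10y) = -751
Completing the square gives 16(x - 8)² + 7(y - 5)² = -751 + 1024 + 175 = 448.
Divide by 448: (x - 8)²/28 + (y - 5)²/64 = 1
Ellipse, center (8, 5), major axis vertical; a² = 64, b² = 28.
c² = a² - b² = 36, so c = 6.
e = c/a = 6/8 = 3/4.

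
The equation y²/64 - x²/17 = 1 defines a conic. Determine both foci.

(0, -9) and (0, 9)

Center (0, 0). The positive term is the y-term, so the transverse axis is vertical; a² = 64, b² = 17.
c² = a² + b² = 64 + 17 = 81, so c = 9.
Foci lie on the vertical axis through the center: (h, k ± c).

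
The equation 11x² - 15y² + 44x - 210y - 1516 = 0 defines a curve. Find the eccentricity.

e = √390/15

Collect terms: 11(x² + 4x) -15(y² + 14y) = 1516
Completing the square gives 11(x + 2)² -15(y + 7)² = 1516 + 44 - 735 = 825.
Dividing both sides by 825: (x + 2)²/75 - (y + 7)²/55 = 1
Hyperbola, center (-2, -7), transverse axis horizontal; a² = 75, b² = 55.
c² = a² + b² = 130, so c = √130.
e = c/a = √130/5√3 = √390/15.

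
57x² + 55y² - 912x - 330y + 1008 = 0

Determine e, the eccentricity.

57(x² - 16x) + 55(y² - 6y) = -1008
Completing the square gives 57(x - 8)² + 55(y - 3)² = -1008 + 3648 + 495 = 3135.
Divide through by 3135 to get (x - 8)²/55 + (y - 3)²/57 = 1.
Ellipse, center (8, 3), major axis vertical; a² = 57, b² = 55.
c² = a² - b² = 2, so c = √2.
e = c/a = √2/√57 = √114/57.

e = √114/57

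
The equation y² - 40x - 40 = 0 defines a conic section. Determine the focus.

Only y is squared. Complete the square in y: y² = 40(x + 1).
Vertex (-1, 0); 4p = 40 so p = 10. Opens right.
Focus is p units from the vertex along the axis: (h + p, k).

(9, 0)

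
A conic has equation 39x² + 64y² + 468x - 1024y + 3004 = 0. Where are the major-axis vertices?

Collect terms: 39(x² + 12x) + 64(y² - 16y) = -3004
Complete the square: 39(x + 6)² + 64(y - 8)² = -3004 + 1404 + 4096 = 2496
Dividing both sides by 2496: (x + 6)²/64 + (y - 8)²/39 = 1
Ellipse, center (-6, 8), major axis horizontal; a² = 64, b² = 39.
a = 8. Vertices at (h ± a, k).

(-14, 8) and (2, 8)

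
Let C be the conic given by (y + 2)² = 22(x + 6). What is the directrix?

Vertex (-6, -2); 4p = 22 so p = 11/2. Opens right.
Directrix is the vertical line x = h − p = -6 − (11/2) = -23/2.

x = -23/2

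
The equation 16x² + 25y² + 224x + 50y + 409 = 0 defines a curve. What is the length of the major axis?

Collect terms: 16(x² + 14x) + 25(y² + 2y) = -409
Complete the square in x and y: 16(x + 7)² + 25(y + 1)² = -409 + 784 + 25 = 400
Divide by 400: (x + 7)²/25 + (y + 1)²/16 = 1
Ellipse, center (-7, -1), major axis horizontal; a² = 25, b² = 16.
a² = 25 so a = 5; the major axis has length 2a = 10.

10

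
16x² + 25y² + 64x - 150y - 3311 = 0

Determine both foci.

(-11, 3) and (7, 3)

Group the x- and y-terms: 16(x² + 4x) + 25(y² - 6y) = 3311
Complete the square: 16(x + 2)² + 25(y - 3)² = 3311 + 64 + 225 = 3600
Divide through by 3600 to get (x + 2)²/225 + (y - 3)²/144 = 1.
Ellipse, center (-2, 3), major axis horizontal; a² = 225, b² = 144.
c² = a² - b² = 225 - 144 = 81, so c = 9.
Foci lie on the horizontal axis through the center: (h ± c, k).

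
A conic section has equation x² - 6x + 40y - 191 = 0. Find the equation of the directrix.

y = 15

Only x is squared. Complete the square in x: (x - 3)² = -40(y - 5).
Vertex (3, 5); 4p = -40 so p = -10. Opens down.
Directrix is the horizontal line y = k − p = 5 − (-10) = 15.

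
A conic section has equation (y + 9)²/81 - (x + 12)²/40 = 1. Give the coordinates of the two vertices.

Center (-12, -9). The positive term is the y-term, so the transverse axis is vertical; a² = 81, b² = 40.
a = 9. Vertices at (h, k ± a).

(-12, -18) and (-12, 0)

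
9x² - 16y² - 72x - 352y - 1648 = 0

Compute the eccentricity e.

e = 5/3

Collect terms: 9(x² - 8x) -16(y² + 22y) = 1648
9(x - 4)² -16(y + 11)² = 1648 + 144 - 1936 = -144
Divide by -144: (y + 11)²/9 - (x - 4)²/16 = 1
Hyperbola, center (4, -11), transverse axis vertical; a² = 9, b² = 16.
c² = a² + b² = 25, so c = 5.
e = c/a = 5/3.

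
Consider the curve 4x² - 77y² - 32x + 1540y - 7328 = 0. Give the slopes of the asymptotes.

2√77/77 and -2√77/77

Collect terms: 4(x² - 8x) -77(y² - 20y) = 7328
4(x - 4)² -77(y - 10)² = 7328 + 64 - 7700 = -308
Divide through by -308 to get (y - 10)²/4 - (x - 4)²/77 = 1.
Hyperbola, center (4, 10), transverse axis vertical; a² = 4, b² = 77.
For a vertical hyperbola the asymptotes have slope ±a/b.
Here that is ±2/√77 = ±2√77/77.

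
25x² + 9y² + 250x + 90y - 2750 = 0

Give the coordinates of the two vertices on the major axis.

Collect terms: 25(x² + 10x) + 9(y² + 10y) = 2750
25(x + 5)² + 9(y + 5)² = 2750 + 625 + 225 = 3600
Divide by 3600: (x + 5)²/144 + (y + 5)²/400 = 1
Ellipse, center (-5, -5), major axis vertical; a² = 400, b² = 144.
a = 20. Vertices at (h, k ± a).

(-5, -25) and (-5, 15)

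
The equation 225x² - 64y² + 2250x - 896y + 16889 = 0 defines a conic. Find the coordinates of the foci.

Group: 225(x² + 10x) -64(y² + 14y) = -16889
Complete the square in x and y: 225(x + 5)² -64(y + 7)² = -16889 + 5625 - 3136 = -14400
Divide by -14400: (y + 7)²/225 - (x + 5)²/64 = 1
Hyperbola, center (-5, -7), transverse axis vertical; a² = 225, b² = 64.
c² = a² + b² = 225 + 64 = 289, so c = 17.
Foci lie on the vertical axis through the center: (h, k ± c).

(-5, -24) and (-5, 10)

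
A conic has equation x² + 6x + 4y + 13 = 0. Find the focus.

Only x is squared. Complete the square in x: (x + 3)² = -4(y + 1).
Vertex (-3, -1); 4p = -4 so p = -1. Opens down.
Focus is p units from the vertex along the axis: (h, k + p).

(-3, -2)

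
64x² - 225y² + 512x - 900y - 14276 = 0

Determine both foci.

Group: 64(x² + 8x) -225(y² + 4y) = 14276
Complete the square in x and y: 64(x + 4)² -225(y + 2)² = 14276 + 1024 - 900 = 14400
Divide through by 14400 to get (x + 4)²/225 - (y + 2)²/64 = 1.
Hyperbola, center (-4, -2), transverse axis horizontal; a² = 225, b² = 64.
c² = a² + b² = 225 + 64 = 289, so c = 17.
Foci lie on the horizontal axis through the center: (h ± c, k).

(-21, -2) and (13, -2)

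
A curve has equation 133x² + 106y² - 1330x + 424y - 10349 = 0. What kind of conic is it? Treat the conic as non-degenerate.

No xy term. Coefficients of x² and y² are A = 133, C = 106.
A and C have the same sign but A ≠ C ⇒ ellipse.

ellipse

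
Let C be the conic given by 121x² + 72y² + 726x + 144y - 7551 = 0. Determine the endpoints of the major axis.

(-3, -12) and (-3, 10)

Group: 121(x² + 6x) + 72(y² + 2y) = 7551
Completing the square gives 121(x + 3)² + 72(y + 1)² = 7551 + 1089 + 72 = 8712.
Divide by 8712: (x + 3)²/72 + (y + 1)²/121 = 1
Ellipse, center (-3, -1), major axis vertical; a² = 121, b² = 72.
a = 11. Vertices at (h, k ± a).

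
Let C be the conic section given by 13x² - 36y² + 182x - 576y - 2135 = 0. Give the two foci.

(-14, -8) and (0, -8)

Collect terms: 13(x² + 14x) -36(y² + 16y) = 2135
13(x + 7)² -36(y + 8)² = 2135 + 637 - 2304 = 468
Dividing both sides by 468: (x + 7)²/36 - (y + 8)²/13 = 1
Hyperbola, center (-7, -8), transverse axis horizontal; a² = 36, b² = 13.
c² = a² + b² = 36 + 13 = 49, so c = 7.
Foci lie on the horizontal axis through the center: (h ± c, k).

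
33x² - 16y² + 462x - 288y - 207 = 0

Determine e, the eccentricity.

Collect terms: 33(x² + 14x) -16(y² + 18y) = 207
Complete the square: 33(x + 7)² -16(y + 9)² = 207 + 1617 - 1296 = 528
Divide through by 528 to get (x + 7)²/16 - (y + 9)²/33 = 1.
Hyperbola, center (-7, -9), transverse axis horizontal; a² = 16, b² = 33.
c² = a² + b² = 49, so c = 7.
e = c/a = 7/4.

e = 7/4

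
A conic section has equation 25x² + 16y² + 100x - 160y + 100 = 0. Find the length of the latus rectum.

25(x² + 4x) + 16(y² - 10y) = -100
25(x + 2)² + 16(y - 5)² = -100 + 100 + 400 = 400
Divide through by 400 to get (x + 2)²/16 + (y - 5)²/25 = 1.
Ellipse, center (-2, 5), major axis vertical; a² = 25, b² = 16.
Latus rectum length = 2b²/a = 2·16/5 = 32/5.

32/5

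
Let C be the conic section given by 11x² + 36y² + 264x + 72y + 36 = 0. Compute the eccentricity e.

e = 5/6

Group the x- and y-terms: 11(x² + 24x) + 36(y² + 2y) = -36
11(x + 12)² + 36(y + 1)² = -36 + 1584 + 36 = 1584
Divide through by 1584 to get (x + 12)²/144 + (y + 1)²/44 = 1.
Ellipse, center (-12, -1), major axis horizontal; a² = 144, b² = 44.
c² = a² - b² = 100, so c = 10.
e = c/a = 10/12 = 5/6.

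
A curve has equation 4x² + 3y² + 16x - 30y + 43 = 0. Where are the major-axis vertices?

(-2, 1) and (-2, 9)

Group: 4(x² + 4x) + 3(y² - 10y) = -43
Completing the square gives 4(x + 2)² + 3(y - 5)² = -43 + 16 + 75 = 48.
Divide by 48: (x + 2)²/12 + (y - 5)²/16 = 1
Ellipse, center (-2, 5), major axis vertical; a² = 16, b² = 12.
a = 4. Vertices at (h, k ± a).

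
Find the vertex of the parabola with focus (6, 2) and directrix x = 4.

The vertex is the midpoint between the focus and the directrix along the axis of symmetry.
Axis is horizontal (directrix is vertical). Vertex x-coordinate = (6 + 4)/2 = 5; y-coordinate = 2.

(5, 2)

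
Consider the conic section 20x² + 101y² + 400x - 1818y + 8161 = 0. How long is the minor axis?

Group: 20(x² + 20x) + 101(y² - 18y) = -8161
20(x + 10)² + 101(y - 9)² = -8161 + 2000 + 8181 = 2020
Divide through by 2020 to get (x + 10)²/101 + (y - 9)²/20 = 1.
Ellipse, center (-10, 9), major axis horizontal; a² = 101, b² = 20.
b² = 20 so b = 2√5; the minor axis has length 2b = 4√5.

4√5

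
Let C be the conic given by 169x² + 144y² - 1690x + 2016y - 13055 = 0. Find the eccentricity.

Group: 169(x² - 10x) + 144(y² + 14y) = 13055
Complete the square: 169(x - 5)² + 144(y + 7)² = 13055 + 4225 + 7056 = 24336
Divide by 24336: (x - 5)²/144 + (y + 7)²/169 = 1
Ellipse, center (5, -7), major axis vertical; a² = 169, b² = 144.
c² = a² - b² = 25, so c = 5.
e = c/a = 5/13.

e = 5/13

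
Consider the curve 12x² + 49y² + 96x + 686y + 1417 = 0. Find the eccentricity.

e = √37/7

Group: 12(x² + 8x) + 49(y² + 14y) = -1417
Completing the square gives 12(x + 4)² + 49(y + 7)² = -1417 + 192 + 2401 = 1176.
Dividing both sides by 1176: (x + 4)²/98 + (y + 7)²/24 = 1
Ellipse, center (-4, -7), major axis horizontal; a² = 98, b² = 24.
c² = a² - b² = 74, so c = √74.
e = c/a = √74/7√2 = √37/7.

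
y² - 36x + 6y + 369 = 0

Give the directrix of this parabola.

Only y is squared. Complete the square in y: (y + 3)² = 36(x - 10).
Vertex (10, -3); 4p = 36 so p = 9. Opens right.
Directrix is the vertical line x = h − p = 10 − (9) = 1.

x = 1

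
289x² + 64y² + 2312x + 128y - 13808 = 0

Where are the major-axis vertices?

Collect terms: 289(x² + 8x) + 64(y² + 2y) = 13808
289(x + 4)² + 64(y + 1)² = 13808 + 4624 + 64 = 18496
Dividing both sides by 18496: (x + 4)²/64 + (y + 1)²/289 = 1
Ellipse, center (-4, -1), major axis vertical; a² = 289, b² = 64.
a = 17. Vertices at (h, k ± a).

(-4, -18) and (-4, 16)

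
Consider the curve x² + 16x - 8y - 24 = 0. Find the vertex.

(-8, -11)

Only x is squared. Complete the square in x: (x + 8)² = 8(y + 11).
Vertex (-8, -11); 4p = 8 so p = 2. Opens up.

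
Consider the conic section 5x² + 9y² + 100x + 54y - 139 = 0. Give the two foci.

(-18, -3) and (-2, -3)

Collect terms: 5(x² + 20x) + 9(y² + 6y) = 139
Complete the square in x and y: 5(x + 10)² + 9(y + 3)² = 139 + 500 + 81 = 720
Divide by 720: (x + 10)²/144 + (y + 3)²/80 = 1
Ellipse, center (-10, -3), major axis horizontal; a² = 144, b² = 80.
c² = a² - b² = 144 - 80 = 64, so c = 8.
Foci lie on the horizontal axis through the center: (h ± c, k).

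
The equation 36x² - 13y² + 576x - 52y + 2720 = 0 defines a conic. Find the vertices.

(-8, -8) and (-8, 4)

36(x² + 16x) -13(y² + 4y) = -2720
36(x + 8)² -13(y + 2)² = -2720 + 2304 - 52 = -468
Dividing both sides by -468: (y + 2)²/36 - (x + 8)²/13 = 1
Hyperbola, center (-8, -2), transverse axis vertical; a² = 36, b² = 13.
a = 6. Vertices at (h, k ± a).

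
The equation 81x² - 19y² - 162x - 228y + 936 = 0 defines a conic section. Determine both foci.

(1, -16) and (1, 4)

Rearranging, 81(x² - 2x) -19(y² + 12y) = -936.
Complete the square: 81(x - 1)² -19(y + 6)² = -936 + 81 - 684 = -1539
Divide by -1539: (y + 6)²/81 - (x - 1)²/19 = 1
Hyperbola, center (1, -6), transverse axis vertical; a² = 81, b² = 19.
c² = a² + b² = 81 + 19 = 100, so c = 10.
Foci lie on the vertical axis through the center: (h, k ± c).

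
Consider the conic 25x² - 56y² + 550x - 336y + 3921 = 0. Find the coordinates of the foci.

Group the x- and y-terms: 25(x² + 22x) -56(y² + 6y) = -3921
Complete the square in x and y: 25(x + 11)² -56(y + 3)² = -3921 + 3025 - 504 = -1400
Dividing both sides by -1400: (y + 3)²/25 - (x + 11)²/56 = 1
Hyperbola, center (-11, -3), transverse axis vertical; a² = 25, b² = 56.
c² = a² + b² = 25 + 56 = 81, so c = 9.
Foci lie on the vertical axis through the center: (h, k ± c).

(-11, -12) and (-11, 6)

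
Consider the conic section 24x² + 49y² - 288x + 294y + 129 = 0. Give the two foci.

(1, -3) and (11, -3)

Collect terms: 24(x² - 12x) + 49(y² + 6y) = -129
Complete the square in x and y: 24(x - 6)² + 49(y + 3)² = -129 + 864 + 441 = 1176
Divide by 1176: (x - 6)²/49 + (y + 3)²/24 = 1
Ellipse, center (6, -3), major axis horizontal; a² = 49, b² = 24.
c² = a² - b² = 49 - 24 = 25, so c = 5.
Foci lie on the horizontal axis through the center: (h ± c, k).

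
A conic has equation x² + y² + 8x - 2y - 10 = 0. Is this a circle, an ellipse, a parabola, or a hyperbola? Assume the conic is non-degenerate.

circle

No xy term. Coefficients of x² and y² are A = 1, C = 1.
A = C (same sign) ⇒ circle.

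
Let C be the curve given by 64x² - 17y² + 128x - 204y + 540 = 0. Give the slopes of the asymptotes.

8√17/17 and -8√17/17

Group: 64(x² + 2x) -17(y² + 12y) = -540
64(x + 1)² -17(y + 6)² = -540 + 64 - 612 = -1088
Divide through by -1088 to get (y + 6)²/64 - (x + 1)²/17 = 1.
Hyperbola, center (-1, -6), transverse axis vertical; a² = 64, b² = 17.
For a vertical hyperbola the asymptotes have slope ±a/b.
Here that is ±8/√17 = ±8√17/17.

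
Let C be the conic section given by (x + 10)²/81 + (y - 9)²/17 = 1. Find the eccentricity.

e = 8/9

Center (-10, 9). The larger denominator 81 sits under the x-term, so the major axis is horizontal; a² = 81, b² = 17.
c² = a² - b² = 64, so c = 8.
e = c/a = 8/9.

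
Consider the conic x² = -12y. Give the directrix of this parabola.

Vertex (0, 0); 4p = -12 so p = -3. Opens down.
Directrix is the horizontal line y = k − p = 0 − (-3) = 3.

y = 3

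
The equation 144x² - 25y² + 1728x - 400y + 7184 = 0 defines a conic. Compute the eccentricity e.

Group the x- and y-terms: 144(x² + 12x) -25(y² + 16y) = -7184
Complete the square in x and y: 144(x + 6)² -25(y + 8)² = -7184 + 5184 - 1600 = -3600
Divide through by -3600 to get (y + 8)²/144 - (x + 6)²/25 = 1.
Hyperbola, center (-6, -8), transverse axis vertical; a² = 144, b² = 25.
c² = a² + b² = 169, so c = 13.
e = c/a = 13/12.

e = 13/12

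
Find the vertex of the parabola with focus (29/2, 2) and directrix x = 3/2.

(8, 2)

The vertex is the midpoint between the focus and the directrix along the axis of symmetry.
Axis is horizontal (directrix is vertical). Vertex x-coordinate = (29/2 + 3/2)/2 = 8; y-coordinate = 2.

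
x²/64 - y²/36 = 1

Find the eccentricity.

Center (0, 0). The positive term is the x-term, so the transverse axis is horizontal; a² = 64, b² = 36.
c² = a² + b² = 100, so c = 10.
e = c/a = 10/8 = 5/4.

e = 5/4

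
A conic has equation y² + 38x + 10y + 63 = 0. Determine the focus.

(-21/2, -5)

Only y is squared. Complete the square in y: (y + 5)² = -38(x + 1).
Vertex (-1, -5); 4p = -38 so p = -19/2. Opens left.
Focus is p units from the vertex along the axis: (h + p, k).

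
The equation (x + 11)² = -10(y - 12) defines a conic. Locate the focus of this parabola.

Vertex (-11, 12); 4p = -10 so p = -5/2. Opens down.
Focus is p units from the vertex along the axis: (h, k + p).

(-11, 19/2)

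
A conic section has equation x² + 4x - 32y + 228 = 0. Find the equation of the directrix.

y = -1

Only x is squared. Complete the square in x: (x + 2)² = 32(y - 7).
Vertex (-2, 7); 4p = 32 so p = 8. Opens up.
Directrix is the horizontal line y = k − p = 7 − (8) = -1.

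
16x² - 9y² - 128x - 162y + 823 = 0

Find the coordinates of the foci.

(4, -24) and (4, 6)

Group: 16(x² - 8x) -9(y² + 18y) = -823
Complete the square: 16(x - 4)² -9(y + 9)² = -823 + 256 - 729 = -1296
Dividing both sides by -1296: (y + 9)²/144 - (x - 4)²/81 = 1
Hyperbola, center (4, -9), transverse axis vertical; a² = 144, b² = 81.
c² = a² + b² = 144 + 81 = 225, so c = 15.
Foci lie on the vertical axis through the center: (h, k ± c).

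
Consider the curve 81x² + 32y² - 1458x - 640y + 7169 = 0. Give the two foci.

Collect terms: 81(x² - 18x) + 32(y² - 20y) = -7169
Complete the square: 81(x - 9)² + 32(y - 10)² = -7169 + 6561 + 3200 = 2592
Dividing both sides by 2592: (x - 9)²/32 + (y - 10)²/81 = 1
Ellipse, center (9, 10), major axis vertical; a² = 81, b² = 32.
c² = a² - b² = 81 - 32 = 49, so c = 7.
Foci lie on the vertical axis through the center: (h, k ± c).

(9, 3) and (9, 17)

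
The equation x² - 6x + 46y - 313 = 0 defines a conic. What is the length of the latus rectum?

Only x is squared. Complete the square in x: (x - 3)² = -46(y - 7).
Vertex (3, 7); 4p = -46 so p = -23/2. Opens down.
Latus rectum length = |4p| = 46.

46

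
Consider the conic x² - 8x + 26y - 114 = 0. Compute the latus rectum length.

Only x is squared. Complete the square in x: (x - 4)² = -26(y - 5).
Vertex (4, 5); 4p = -26 so p = -13/2. Opens down.
Latus rectum length = |4p| = 26.

26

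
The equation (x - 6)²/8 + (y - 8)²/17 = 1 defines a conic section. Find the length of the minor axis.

Center (6, 8). The larger denominator 17 sits under the y-term, so the major axis is vertical; a² = 17, b² = 8.
b² = 8 so b = 2√2; the minor axis has length 2b = 4√2.

4√2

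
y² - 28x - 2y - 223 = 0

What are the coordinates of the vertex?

(-8, 1)

Only y is squared. Complete the square in y: (y - 1)² = 28(x + 8).
Vertex (-8, 1); 4p = 28 so p = 7. Opens right.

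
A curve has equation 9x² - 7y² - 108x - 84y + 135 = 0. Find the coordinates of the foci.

Collect terms: 9(x² - 12x) -7(y² + 12y) = -135
Complete the square in x and y: 9(x - 6)² -7(y + 6)² = -135 + 324 - 252 = -63
Divide by -63: (y + 6)²/9 - (x - 6)²/7 = 1
Hyperbola, center (6, -6), transverse axis vertical; a² = 9, b² = 7.
c² = a² + b² = 9 + 7 = 16, so c = 4.
Foci lie on the vertical axis through the center: (h, k ± c).

(6, -10) and (6, -2)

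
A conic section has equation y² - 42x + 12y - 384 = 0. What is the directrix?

Only y is squared. Complete the square in y: (y + 6)² = 42(x + 10).
Vertex (-10, -6); 4p = 42 so p = 21/2. Opens right.
Directrix is the vertical line x = h − p = -10 − (21/2) = -41/2.

x = -41/2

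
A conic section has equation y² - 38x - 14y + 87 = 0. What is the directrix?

x = -17/2

Only y is squared. Complete the square in y: (y - 7)² = 38(x - 1).
Vertex (1, 7); 4p = 38 so p = 19/2. Opens right.
Directrix is the vertical line x = h − p = 1 − (19/2) = -17/2.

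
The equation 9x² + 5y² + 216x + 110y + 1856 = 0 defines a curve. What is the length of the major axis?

9(x² + 24x) + 5(y² + 22y) = -1856
Completing the square gives 9(x + 12)² + 5(y + 11)² = -1856 + 1296 + 605 = 45.
Divide through by 45 to get (x + 12)²/5 + (y + 11)²/9 = 1.
Ellipse, center (-12, -11), major axis vertical; a² = 9, b² = 5.
a² = 9 so a = 3; the major axis has length 2a = 6.

6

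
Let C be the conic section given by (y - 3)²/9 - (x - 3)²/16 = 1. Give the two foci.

Center (3, 3). The positive term is the y-term, so the transverse axis is vertical; a² = 9, b² = 16.
c² = a² + b² = 9 + 16 = 25, so c = 5.
Foci lie on the vertical axis through the center: (h, k ± c).

(3, -2) and (3, 8)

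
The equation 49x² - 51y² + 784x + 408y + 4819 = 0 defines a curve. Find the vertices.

(-8, -3) and (-8, 11)

Group: 49(x² + 16x) -51(y² - 8y) = -4819
Completing the square gives 49(x + 8)² -51(y - 4)² = -4819 + 3136 - 816 = -2499.
Divide through by -2499 to get (y - 4)²/49 - (x + 8)²/51 = 1.
Hyperbola, center (-8, 4), transverse axis vertical; a² = 49, b² = 51.
a = 7. Vertices at (h, k ± a).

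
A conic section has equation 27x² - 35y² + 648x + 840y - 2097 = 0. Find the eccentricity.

Group: 27(x² + 24x) -35(y² - 24y) = 2097
27(x + 12)² -35(y - 12)² = 2097 + 3888 - 5040 = 945
Divide by 945: (x + 12)²/35 - (y - 12)²/27 = 1
Hyperbola, center (-12, 12), transverse axis horizontal; a² = 35, b² = 27.
c² = a² + b² = 62, so c = √62.
e = c/a = √62/√35 = √2170/35.

e = √2170/35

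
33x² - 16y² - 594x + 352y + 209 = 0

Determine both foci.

(2, 11) and (16, 11)

Collect terms: 33(x² - 18x) -16(y² - 22y) = -209
Completing the square gives 33(x - 9)² -16(y - 11)² = -209 + 2673 - 1936 = 528.
Divide through by 528 to get (x - 9)²/16 - (y - 11)²/33 = 1.
Hyperbola, center (9, 11), transverse axis horizontal; a² = 16, b² = 33.
c² = a² + b² = 16 + 33 = 49, so c = 7.
Foci lie on the horizontal axis through the center: (h ± c, k).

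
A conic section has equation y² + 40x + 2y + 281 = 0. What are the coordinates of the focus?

(-17, -1)

Only y is squared. Complete the square in y: (y + 1)² = -40(x + 7).
Vertex (-7, -1); 4p = -40 so p = -10. Opens left.
Focus is p units from the vertex along the axis: (h + p, k).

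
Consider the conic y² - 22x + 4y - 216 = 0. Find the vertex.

(-10, -2)

Only y is squared. Complete the square in y: (y + 2)² = 22(x + 10).
Vertex (-10, -2); 4p = 22 so p = 11/2. Opens right.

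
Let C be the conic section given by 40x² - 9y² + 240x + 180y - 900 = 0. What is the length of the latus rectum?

80/3

Rearranging, 40(x² + 6x) -9(y² - 20y) = 900.
Completing the square gives 40(x + 3)² -9(y - 10)² = 900 + 360 - 900 = 360.
Divide through by 360 to get (x + 3)²/9 - (y - 10)²/40 = 1.
Hyperbola, center (-3, 10), transverse axis horizontal; a² = 9, b² = 40.
Latus rectum length = 2b²/a = 2·40/3 = 80/3.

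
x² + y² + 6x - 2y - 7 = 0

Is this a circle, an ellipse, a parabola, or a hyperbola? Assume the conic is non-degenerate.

circle

No xy term. Coefficients of x² and y² are A = 1, C = 1.
A = C (same sign) ⇒ circle.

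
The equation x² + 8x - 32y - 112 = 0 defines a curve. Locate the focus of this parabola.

(-4, 4)

Only x is squared. Complete the square in x: (x + 4)² = 32(y + 4).
Vertex (-4, -4); 4p = 32 so p = 8. Opens up.
Focus is p units from the vertex along the axis: (h, k + p).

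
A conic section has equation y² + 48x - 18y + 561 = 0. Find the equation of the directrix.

Only y is squared. Complete the square in y: (y - 9)² = -48(x + 10).
Vertex (-10, 9); 4p = -48 so p = -12. Opens left.
Directrix is the vertical line x = h − p = -10 − (-12) = 2.

x = 2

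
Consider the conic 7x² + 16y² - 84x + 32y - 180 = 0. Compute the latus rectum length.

7

Group the x- and y-terms: 7(x² - 12x) + 16(y² + 2y) = 180
7(x - 6)² + 16(y + 1)² = 180 + 252 + 16 = 448
Divide by 448: (x - 6)²/64 + (y + 1)²/28 = 1
Ellipse, center (6, -1), major axis horizontal; a² = 64, b² = 28.
Latus rectum length = 2b²/a = 2·28/8 = 7.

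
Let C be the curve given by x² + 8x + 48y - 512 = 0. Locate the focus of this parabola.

Only x is squared. Complete the square in x: (x + 4)² = -48(y - 11).
Vertex (-4, 11); 4p = -48 so p = -12. Opens down.
Focus is p units from the vertex along the axis: (h, k + p).

(-4, -1)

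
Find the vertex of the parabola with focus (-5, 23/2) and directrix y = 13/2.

The vertex is the midpoint between the focus and the directrix along the axis of symmetry.
Axis is vertical (directrix is horizontal). Vertex y-coordinate = (23/2 + 13/2)/2 = 9; x-coordinate = -5.

(-5, 9)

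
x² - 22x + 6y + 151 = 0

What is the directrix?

y = -7/2

Only x is squared. Complete the square in x: (x - 11)² = -6(y + 5).
Vertex (11, -5); 4p = -6 so p = -3/2. Opens down.
Directrix is the horizontal line y = k − p = -5 − (-3/2) = -7/2.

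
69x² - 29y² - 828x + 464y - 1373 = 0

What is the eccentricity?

69(x² - 12x) -29(y² - 16y) = 1373
Complete the square: 69(x - 6)² -29(y - 8)² = 1373 + 2484 - 1856 = 2001
Divide by 2001: (x - 6)²/29 - (y - 8)²/69 = 1
Hyperbola, center (6, 8), transverse axis horizontal; a² = 29, b² = 69.
c² = a² + b² = 98, so c = 7√2.
e = c/a = 7√2/√29 = 7√58/29.

e = 7√58/29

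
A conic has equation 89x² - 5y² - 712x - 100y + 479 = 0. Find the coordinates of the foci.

Group the x- and y-terms: 89(x² - 8x) -5(y² + 20y) = -479
Completing the square gives 89(x - 4)² -5(y + 10)² = -479 + 1424 - 500 = 445.
Divide by 445: (x - 4)²/5 - (y + 10)²/89 = 1
Hyperbola, center (4, -10), transverse axis horizontal; a² = 5, b² = 89.
c² = a² + b² = 5 + 89 = 94, so c = √94.
Foci lie on the horizontal axis through the center: (h ± c, k).

(4 - √94, -10) and (4 + √94, -10)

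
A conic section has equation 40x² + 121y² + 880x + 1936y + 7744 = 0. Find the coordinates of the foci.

(-20, -8) and (-2, -8)

Group: 40(x² + 22x) + 121(y² + 16y) = -7744
Completing the square gives 40(x + 11)² + 121(y + 8)² = -7744 + 4840 + 7744 = 4840.
Divide by 4840: (x + 11)²/121 + (y + 8)²/40 = 1
Ellipse, center (-11, -8), major axis horizontal; a² = 121, b² = 40.
c² = a² - b² = 121 - 40 = 81, so c = 9.
Foci lie on the horizontal axis through the center: (h ± c, k).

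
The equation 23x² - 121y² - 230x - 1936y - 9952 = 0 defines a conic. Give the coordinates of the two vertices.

(-6, -8) and (16, -8)

Collect terms: 23(x² - 10x) -121(y² + 16y) = 9952
Complete the square in x and y: 23(x - 5)² -121(y + 8)² = 9952 + 575 - 7744 = 2783
Dividing both sides by 2783: (x - 5)²/121 - (y + 8)²/23 = 1
Hyperbola, center (5, -8), transverse axis horizontal; a² = 121, b² = 23.
a = 11. Vertices at (h ± a, k).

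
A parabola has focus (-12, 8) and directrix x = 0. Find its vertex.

The vertex is the midpoint between the focus and the directrix along the axis of symmetry.
Axis is horizontal (directrix is vertical). Vertex x-coordinate = (-12 + 0)/2 = -6; y-coordinate = 8.

(-6, 8)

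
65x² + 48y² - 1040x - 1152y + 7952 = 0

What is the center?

Collect terms: 65(x² - 16x) + 48(y² - 24y) = -7952
Complete the square in x and y: 65(x - 8)² + 48(y - 12)² = -7952 + 4160 + 6912 = 3120
Divide by 3120: (x - 8)²/48 + (y - 12)²/65 = 1
Ellipse with center (8, 12).

(8, 12)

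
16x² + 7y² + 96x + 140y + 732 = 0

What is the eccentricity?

Collect terms: 16(x² + 6x) + 7(y² + 20y) = -732
Complete the square: 16(x + 3)² + 7(y + 10)² = -732 + 144 + 700 = 112
Divide through by 112 to get (x + 3)²/7 + (y + 10)²/16 = 1.
Ellipse, center (-3, -10), major axis vertical; a² = 16, b² = 7.
c² = a² - b² = 9, so c = 3.
e = c/a = 3/4.

e = 3/4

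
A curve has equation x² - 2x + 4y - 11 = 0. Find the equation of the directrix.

Only x is squared. Complete the square in x: (x - 1)² = -4(y - 3).
Vertex (1, 3); 4p = -4 so p = -1. Opens down.
Directrix is the horizontal line y = k − p = 3 − (-1) = 4.

y = 4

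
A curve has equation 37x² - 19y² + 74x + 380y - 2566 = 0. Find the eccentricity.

e = 2√266/19

Group the x- and y-terms: 37(x² + 2x) -19(y² - 20y) = 2566
37(x + 1)² -19(y - 10)² = 2566 + 37 - 1900 = 703
Dividing both sides by 703: (x + 1)²/19 - (y - 10)²/37 = 1
Hyperbola, center (-1, 10), transverse axis horizontal; a² = 19, b² = 37.
c² = a² + b² = 56, so c = 2√14.
e = c/a = 2√14/√19 = 2√266/19.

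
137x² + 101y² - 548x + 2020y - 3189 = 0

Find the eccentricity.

e = 6√137/137

Rearranging, 137(x² - 4x) + 101(y² + 20y) = 3189.
137(x - 2)² + 101(y + 10)² = 3189 + 548 + 10100 = 13837
Dividing both sides by 13837: (x - 2)²/101 + (y + 10)²/137 = 1
Ellipse, center (2, -10), major axis vertical; a² = 137, b² = 101.
c² = a² - b² = 36, so c = 6.
e = c/a = 6/√137 = 6√137/137.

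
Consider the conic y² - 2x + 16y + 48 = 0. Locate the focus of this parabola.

(-15/2, -8)

Only y is squared. Complete the square in y: (y + 8)² = 2(x + 8).
Vertex (-8, -8); 4p = 2 so p = 1/2. Opens right.
Focus is p units from the vertex along the axis: (h + p, k).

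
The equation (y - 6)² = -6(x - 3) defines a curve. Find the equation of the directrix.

Vertex (3, 6); 4p = -6 so p = -3/2. Opens left.
Directrix is the vertical line x = h − p = 3 − (-3/2) = 9/2.

x = 9/2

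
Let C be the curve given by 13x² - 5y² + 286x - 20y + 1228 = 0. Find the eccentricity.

e = 3√10/5

Rearranging, 13(x² + 22x) -5(y² + 4y) = -1228.
Completing the square gives 13(x + 11)² -5(y + 2)² = -1228 + 1573 - 20 = 325.
Divide by 325: (x + 11)²/25 - (y + 2)²/65 = 1
Hyperbola, center (-11, -2), transverse axis horizontal; a² = 25, b² = 65.
c² = a² + b² = 90, so c = 3√10.
e = c/a = 3√10/5.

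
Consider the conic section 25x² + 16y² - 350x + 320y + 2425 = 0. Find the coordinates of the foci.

Rearranging, 25(x² - 14x) + 16(y² + 20y) = -2425.
25(x - 7)² + 16(y + 10)² = -2425 + 1225 + 1600 = 400
Divide through by 400 to get (x - 7)²/16 + (y + 10)²/25 = 1.
Ellipse, center (7, -10), major axis vertical; a² = 25, b² = 16.
c² = a² - b² = 25 - 16 = 9, so c = 3.
Foci lie on the vertical axis through the center: (h, k ± c).

(7, -13) and (7, -7)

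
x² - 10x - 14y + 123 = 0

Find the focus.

(5, 21/2)

Only x is squared. Complete the square in x: (x - 5)² = 14(y - 7).
Vertex (5, 7); 4p = 14 so p = 7/2. Opens up.
Focus is p units from the vertex along the axis: (h, k + p).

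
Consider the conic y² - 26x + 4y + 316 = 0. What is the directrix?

x = 11/2

Only y is squared. Complete the square in y: (y + 2)² = 26(x - 12).
Vertex (12, -2); 4p = 26 so p = 13/2. Opens right.
Directrix is the vertical line x = h − p = 12 − (13/2) = 11/2.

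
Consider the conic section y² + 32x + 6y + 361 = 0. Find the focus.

Only y is squared. Complete the square in y: (y + 3)² = -32(x + 11).
Vertex (-11, -3); 4p = -32 so p = -8. Opens left.
Focus is p units from the vertex along the axis: (h + p, k).

(-19, -3)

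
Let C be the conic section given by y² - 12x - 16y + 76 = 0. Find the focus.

(4, 8)

Only y is squared. Complete the square in y: (y - 8)² = 12(x - 1).
Vertex (1, 8); 4p = 12 so p = 3. Opens right.
Focus is p units from the vertex along the axis: (h + p, k).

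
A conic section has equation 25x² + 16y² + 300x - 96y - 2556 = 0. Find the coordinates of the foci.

(-6, -6) and (-6, 12)

Collect terms: 25(x² + 12x) + 16(y² - 6y) = 2556
Complete the square: 25(x + 6)² + 16(y - 3)² = 2556 + 900 + 144 = 3600
Divide through by 3600 to get (x + 6)²/144 + (y - 3)²/225 = 1.
Ellipse, center (-6, 3), major axis vertical; a² = 225, b² = 144.
c² = a² - b² = 225 - 144 = 81, so c = 9.
Foci lie on the vertical axis through the center: (h, k ± c).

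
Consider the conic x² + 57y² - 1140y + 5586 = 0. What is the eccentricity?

e = 2√798/57

Collect terms: 1x² + 57(y² - 20y) = -5586
x² + 57(y - 10)² = -5586 + 0 + 5700 = 114
Dividing both sides by 114: x²/114 + (y - 10)²/2 = 1
Ellipse, center (0, 10), major axis horizontal; a² = 114, b² = 2.
c² = a² - b² = 112, so c = 4√7.
e = c/a = 4√7/√114 = 2√798/57.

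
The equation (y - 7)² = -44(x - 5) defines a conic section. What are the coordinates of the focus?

(-6, 7)

Vertex (5, 7); 4p = -44 so p = -11. Opens left.
Focus is p units from the vertex along the axis: (h + p, k).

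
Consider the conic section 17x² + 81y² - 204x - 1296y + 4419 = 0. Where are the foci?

(-2, 8) and (14, 8)

17(x² - 12x) + 81(y² - 16y) = -4419
17(x - 6)² + 81(y - 8)² = -4419 + 612 + 5184 = 1377
Divide through by 1377 to get (x - 6)²/81 + (y - 8)²/17 = 1.
Ellipse, center (6, 8), major axis horizontal; a² = 81, b² = 17.
c² = a² - b² = 81 - 17 = 64, so c = 8.
Foci lie on the horizontal axis through the center: (h ± c, k).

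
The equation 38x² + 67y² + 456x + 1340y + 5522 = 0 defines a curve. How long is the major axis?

Group the x- and y-terms: 38(x² + 12x) + 67(y² + 20y) = -5522
Completing the square gives 38(x + 6)² + 67(y + 10)² = -5522 + 1368 + 6700 = 2546.
Divide by 2546: (x + 6)²/67 + (y + 10)²/38 = 1
Ellipse, center (-6, -10), major axis horizontal; a² = 67, b² = 38.
a² = 67 so a = √67; the major axis has length 2a = 2√67.

2√67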